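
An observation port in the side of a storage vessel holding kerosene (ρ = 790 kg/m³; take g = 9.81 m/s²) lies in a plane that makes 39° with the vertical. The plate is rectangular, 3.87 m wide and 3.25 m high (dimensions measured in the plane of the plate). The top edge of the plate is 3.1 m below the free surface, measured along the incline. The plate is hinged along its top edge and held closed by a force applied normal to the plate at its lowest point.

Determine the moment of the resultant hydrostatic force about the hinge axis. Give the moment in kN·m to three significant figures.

γ = ρg = 790 × 9.81 / 1000 = 7.7499 kN/m³.
The plate makes 39° with the vertical, i.e. θ = 90° − 39° = 51° to the horizontal. Measuring y along the incline from the free-surface line, vertical depth h = y·sinθ with sinθ = 0.777146.
The centroid lies 3.25/2 = 1.625 m below the top edge, so y_c = 3.1 + 1.625 = 4.725 m and h_c = 4.725 × 0.777146 = 3.67201 m.
A = 3.87 × 3.25 = 12.5775 m².
Resultant F = γ·h_c·A = 7.7499 × 3.67201 × 12.5775 = 357.927 kN.
I_c = b·h³/12 = 3.87 × 3.25³/12 = 11.0708 m⁴.
Centre of pressure: y_p = y_c + I_c/(y_c·A) = 4.725 + 11.0708/(4.725 × 12.5775) = 4.725 + 0.186287 = 4.91129 m along the plane.
The resultant acts 1.625 + 0.186287 = 1.81129 m (along the plate) below the hinge at the top edge, so the moment about the hinge is M = F × 1.81129 = 357.927 × 1.81129 = 648.31 kN·m.

M ≈ 648 kN·m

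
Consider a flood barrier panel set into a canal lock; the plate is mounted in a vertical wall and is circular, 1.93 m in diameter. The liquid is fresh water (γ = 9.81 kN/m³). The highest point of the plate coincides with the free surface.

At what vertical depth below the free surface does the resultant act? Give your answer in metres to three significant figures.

γ = 9.81 kN/m³.
The centroid is at the centre, 0.965 m below the top of the plate, so the centroid depth is h_c = 0.965 m.
A = π(0.965)² = 2.92553 m².
Resultant F = γ·h_c·A = 9.81 × 0.965 × 2.92553 = 27.695 kN.
I_c = πr⁴/4 = π × 0.965⁴/4 = 0.681082 m⁴.
Centre of pressure: y_p = y_c + I_c/(y_c·A) = 0.965 + 0.681082/(0.965 × 2.92553) = 0.965 + 0.24125 = 1.20625 m along the plane.

h_p = 1.21 m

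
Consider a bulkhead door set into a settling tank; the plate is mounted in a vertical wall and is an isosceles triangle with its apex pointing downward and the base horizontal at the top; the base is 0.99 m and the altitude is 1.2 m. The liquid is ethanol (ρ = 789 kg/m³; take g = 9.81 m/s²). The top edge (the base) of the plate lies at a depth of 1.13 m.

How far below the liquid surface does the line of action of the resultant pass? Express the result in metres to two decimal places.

h_p = 1.58 m

γ = ρg = 789 × 9.81 / 1000 = 7.74009 kN/m³.
With the apex down, the centroid sits h/3 = 1.2/3 = 0.4 m below the base (the top edge), so the centroid depth is h_c = 1.13 + 0.4 = 1.53 m.
A = ½ × 0.99 × 1.2 = 0.594 m².
Resultant F = γ·h_c·A = 7.74009 × 1.53 × 0.594 = 7.03435 kN.
I_c = b·h³/36 = 0.99 × 1.2³/36 = 0.04752 m⁴.
Centre of pressure: y_p = y_c + I_c/(y_c·A) = 1.53 + 0.04752/(1.53 × 0.594) = 1.53 + 0.0522876 = 1.58229 m along the plane.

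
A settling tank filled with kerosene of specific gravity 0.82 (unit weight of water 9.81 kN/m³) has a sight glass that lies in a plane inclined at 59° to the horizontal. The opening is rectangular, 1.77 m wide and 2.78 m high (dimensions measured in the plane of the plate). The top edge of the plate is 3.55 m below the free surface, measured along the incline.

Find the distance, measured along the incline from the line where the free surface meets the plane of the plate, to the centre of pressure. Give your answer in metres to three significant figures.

y_p = 5.07 m

γ = 0.82 × 9.81 = 8.0442 kN/m³.
Let θ = 59° be the plate's angle to the horizontal; measure y along the incline from where the plane meets the free surface. Vertical depth h = y·sinθ with sinθ = 0.857167.
The centroid lies 2.78/2 = 1.39 m below the top edge, so y_c = 3.55 + 1.39 = 4.94 m and h_c = 4.94 × 0.857167 = 4.2344 m.
A = 1.77 × 2.78 = 4.9206 m².
Resultant F = γ·h_c·A = 8.0442 × 4.2344 × 4.9206 = 167.607 kN.
I_c = b·h³/12 = 1.77 × 2.78³/12 = 3.16903 m⁴.
Centre of pressure: y_p = y_c + I_c/(y_c·A) = 4.94 + 3.16903/(4.94 × 4.9206) = 4.94 + 0.130371 = 5.07037 m along the plane.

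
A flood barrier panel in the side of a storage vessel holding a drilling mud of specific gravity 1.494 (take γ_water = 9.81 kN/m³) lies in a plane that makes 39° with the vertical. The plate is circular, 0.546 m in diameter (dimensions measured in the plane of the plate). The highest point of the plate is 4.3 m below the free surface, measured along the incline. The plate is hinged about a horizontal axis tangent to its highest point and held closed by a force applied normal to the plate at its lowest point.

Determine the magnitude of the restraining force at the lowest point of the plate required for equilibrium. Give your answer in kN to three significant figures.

γ = 1.494 × 9.81 = 14.65614 kN/m³.
The plate makes 39° with the vertical, i.e. θ = 90° − 39° = 51° to the horizontal. Measuring y along the incline from the free-surface line, vertical depth h = y·sinθ with sinθ = 0.777146.
The centroid is at the centre, 0.273 m below the top of the plate, so y_c = 4.3 + 0.273 = 4.573 m and h_c = 4.573 × 0.777146 = 3.55389 m.
A = π(0.273)² = 0.23414 m².
Resultant F = γ·h_c·A = 14.65614 × 3.55389 × 0.23414 = 12.1955 kN.
I_c = πr⁴/4 = π × 0.273⁴/4 = 0.00436255 m⁴.
Centre of pressure: y_p = y_c + I_c/(y_c·A) = 4.573 + 0.00436255/(4.573 × 0.23414) = 4.573 + 0.0040744 = 4.57707 m along the plane.
The resultant acts 0.273 + 0.0040744 = 0.277074 m (along the plate) below the hinge at the top edge, so the moment about the hinge is M = F × 0.277074 = 12.1955 × 0.277074 = 3.37906 kN·m.
A normal force at the bottom, 0.546 m from the hinge, must supply this moment: P = 3.37906/0.546 = 6.18875 kN.

P ≈ 6.19 kN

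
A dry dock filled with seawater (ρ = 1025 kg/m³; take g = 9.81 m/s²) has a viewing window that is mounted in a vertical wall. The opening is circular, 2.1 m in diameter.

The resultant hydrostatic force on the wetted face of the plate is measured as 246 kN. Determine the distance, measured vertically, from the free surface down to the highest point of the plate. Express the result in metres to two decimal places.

γ = ρg = 1025 × 9.81 / 1000 = 10.05525 kN/m³.
A = π(1.05)² = 3.46361 m².
From F = γ·h_c·A, the centroid depth is h_c = 246/(10.05525 × 3.46361) = 7.06339 m.
The centroid is at the centre, 1.05 m below the top of the plate, so the highest point sits at h_top = 7.06339 − 1.05 = 6.01339 m below the surface.

d_top ≈ 6.01 m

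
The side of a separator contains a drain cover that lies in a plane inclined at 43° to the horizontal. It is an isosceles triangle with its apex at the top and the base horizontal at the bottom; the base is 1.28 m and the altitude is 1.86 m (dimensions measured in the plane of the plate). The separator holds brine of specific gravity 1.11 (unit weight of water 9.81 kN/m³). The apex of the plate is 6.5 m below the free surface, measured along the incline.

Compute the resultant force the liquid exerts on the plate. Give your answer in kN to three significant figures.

γ = 1.11 × 9.81 = 10.8891 kN/m³.
Let θ = 43° be the plate's angle to the horizontal; measure y along the incline from where the plane meets the free surface. Vertical depth h = y·sinθ with sinθ = 0.681998.
With the apex up, the centroid sits 2h/3 = 2 × 1.86/3 = 1.24 m below the apex, so y_c = 6.5 + 1.24 = 7.74 m and h_c = 7.74 × 0.681998 = 5.27866 m.
A = ½ × 1.28 × 1.86 = 1.1904 m².
Resultant F = γ·h_c·A = 10.8891 × 5.27866 × 1.1904 = 68.424 kN.

F ≈ 68.4 kN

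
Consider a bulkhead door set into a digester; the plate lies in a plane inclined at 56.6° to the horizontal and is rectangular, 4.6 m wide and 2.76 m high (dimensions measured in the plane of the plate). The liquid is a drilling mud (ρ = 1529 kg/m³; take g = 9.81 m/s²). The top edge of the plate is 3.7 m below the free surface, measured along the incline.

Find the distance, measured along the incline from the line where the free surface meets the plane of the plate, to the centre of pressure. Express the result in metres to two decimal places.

γ = ρg = 1529 × 9.81 / 1000 = 14.99949 kN/m³.
Let θ = 56.6° be the plate's angle to the horizontal; measure y along the incline from where the plane meets the free surface. Vertical depth h = y·sinθ with sinθ = 0.834848.
The centroid lies 2.76/2 = 1.38 m below the top edge, so y_c = 3.7 + 1.38 = 5.08 m and h_c = 5.08 × 0.834848 = 4.24103 m.
A = 4.6 × 2.76 = 12.696 m².
Resultant F = γ·h_c·A = 14.99949 × 4.24103 × 12.696 = 807.634 kN.
I_c = b·h³/12 = 4.6 × 2.76³/12 = 8.05942 m⁴.
Centre of pressure: y_p = y_c + I_c/(y_c·A) = 5.08 + 8.05942/(5.08 × 12.696) = 5.08 + 0.124961 = 5.20496 m along the plane.

y_p = 5.20 m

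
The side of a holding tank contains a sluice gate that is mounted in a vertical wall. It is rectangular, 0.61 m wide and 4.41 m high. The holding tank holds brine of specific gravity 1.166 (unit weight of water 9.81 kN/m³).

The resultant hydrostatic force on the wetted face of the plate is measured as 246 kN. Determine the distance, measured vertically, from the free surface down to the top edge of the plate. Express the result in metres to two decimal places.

d_top ≈ 5.79 m

γ = 1.166 × 9.81 = 11.43846 kN/m³.
A = 0.61 × 4.41 = 2.6901 m².
From F = γ·h_c·A, the centroid depth is h_c = 246/(11.43846 × 2.6901) = 7.99464 m.
The centroid lies 4.41/2 = 2.205 m below the top edge, so the top edge sits at h_top = 7.99464 − 2.205 = 5.78964 m below the surface.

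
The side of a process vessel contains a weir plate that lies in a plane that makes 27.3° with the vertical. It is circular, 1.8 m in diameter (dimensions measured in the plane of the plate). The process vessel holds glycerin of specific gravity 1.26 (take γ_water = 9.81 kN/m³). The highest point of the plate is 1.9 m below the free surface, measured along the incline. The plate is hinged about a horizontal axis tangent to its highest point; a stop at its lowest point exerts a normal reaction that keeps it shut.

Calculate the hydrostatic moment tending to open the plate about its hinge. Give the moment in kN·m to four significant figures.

M ≈ 76.10 kN·m

γ = 1.26 × 9.81 = 12.3606 kN/m³.
The plate makes 27.3° with the vertical, i.e. θ = 90° − 27.3° = 62.7° to the horizontal. Measuring y along the incline from the free-surface line, vertical depth h = y·sinθ with sinθ = 0.888617.
The centroid is at the centre, 0.9 m below the top of the plate, so y_c = 1.9 + 0.9 = 2.8 m and h_c = 2.8 × 0.888617 = 2.48813 m.
A = π(0.9)² = 2.54469 m².
Resultant F = γ·h_c·A = 12.3606 × 2.48813 × 2.54469 = 78.2614 kN.
I_c = πr⁴/4 = π × 0.9⁴/4 = 0.5153 m⁴.
Centre of pressure: y_p = y_c + I_c/(y_c·A) = 2.8 + 0.5153/(2.8 × 2.54469) = 2.8 + 0.0723215 = 2.87232 m along the plane.
The resultant acts 0.9 + 0.0723215 = 0.972322 m (along the plate) below the hinge at the top edge, so the moment about the hinge is M = F × 0.972322 = 78.2614 × 0.972322 = 76.0953 kN·m.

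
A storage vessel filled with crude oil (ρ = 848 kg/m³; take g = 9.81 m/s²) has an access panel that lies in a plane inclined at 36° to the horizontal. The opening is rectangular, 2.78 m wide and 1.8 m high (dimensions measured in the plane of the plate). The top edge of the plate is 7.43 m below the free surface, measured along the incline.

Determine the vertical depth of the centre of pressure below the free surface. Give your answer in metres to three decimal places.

h_p = 4.915 m

γ = ρg = 848 × 9.81 / 1000 = 8.31888 kN/m³.
Let θ = 36° be the plate's angle to the horizontal; measure y along the incline from where the plane meets the free surface. Vertical depth h = y·sinθ with sinθ = 0.587785.
The centroid lies 1.8/2 = 0.9 m below the top edge, so y_c = 7.43 + 0.9 = 8.33 m and h_c = 8.33 × 0.587785 = 4.89625 m.
A = 2.78 × 1.8 = 5.004 m².
Resultant F = γ·h_c·A = 8.31888 × 4.89625 × 5.004 = 203.82 kN.
I_c = b·h³/12 = 2.78 × 1.8³/12 = 1.35108 m⁴.
Centre of pressure: y_p = y_c + I_c/(y_c·A) = 8.33 + 1.35108/(8.33 × 5.004) = 8.33 + 0.032413 = 8.36241 m along the plane.
Vertically, h_p = y_p·sinθ = 8.36241 × 0.587785 = 4.9153 m.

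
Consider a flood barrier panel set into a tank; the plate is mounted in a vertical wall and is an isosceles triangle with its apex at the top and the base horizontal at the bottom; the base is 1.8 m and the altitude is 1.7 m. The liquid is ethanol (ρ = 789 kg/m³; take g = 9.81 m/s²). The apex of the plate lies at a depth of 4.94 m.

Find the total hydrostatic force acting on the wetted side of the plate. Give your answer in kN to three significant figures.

γ = ρg = 789 × 9.81 / 1000 = 7.74009 kN/m³.
With the apex up, the centroid sits 2h/3 = 2 × 1.7/3 = 1.13333 m below the apex, so the centroid depth is h_c = 4.94 + 1.13333 = 6.07333 m.
A = ½ × 1.8 × 1.7 = 1.53 m².
Resultant F = γ·h_c·A = 7.74009 × 6.07333 × 1.53 = 71.9224 kN.

F ≈ 71.9 kN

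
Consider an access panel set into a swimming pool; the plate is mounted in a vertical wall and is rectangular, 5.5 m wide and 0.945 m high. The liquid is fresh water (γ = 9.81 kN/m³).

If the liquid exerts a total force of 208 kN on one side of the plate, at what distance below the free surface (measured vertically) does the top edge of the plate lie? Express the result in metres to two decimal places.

γ = 9.81 kN/m³.
A = 5.5 × 0.945 = 5.1975 m².
From F = γ·h_c·A, the centroid depth is h_c = 208/(9.81 × 5.1975) = 4.07943 m.
The centroid lies 0.945/2 = 0.4725 m below the top edge, so the top edge sits at h_top = 4.07943 − 0.4725 = 3.60693 m below the surface.

d_top ≈ 3.61 m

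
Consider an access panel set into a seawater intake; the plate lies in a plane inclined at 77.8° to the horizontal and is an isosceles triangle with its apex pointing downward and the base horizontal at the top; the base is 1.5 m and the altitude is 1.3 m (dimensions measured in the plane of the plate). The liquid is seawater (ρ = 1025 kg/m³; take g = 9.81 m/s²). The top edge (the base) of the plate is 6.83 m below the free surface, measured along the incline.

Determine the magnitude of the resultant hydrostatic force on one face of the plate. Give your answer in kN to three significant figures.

γ = ρg = 1025 × 9.81 / 1000 = 10.05525 kN/m³.
Let θ = 77.8° be the plate's angle to the horizontal; measure y along the incline from where the plane meets the free surface. Vertical depth h = y·sinθ with sinθ = 0.977416.
With the apex down, the centroid sits h/3 = 1.3/3 = 0.433333 m below the base (the top edge), so y_c = 6.83 + 0.433333 = 7.26333 m and h_c = 7.26333 × 0.977416 = 7.09929 m.
A = ½ × 1.5 × 1.3 = 0.975 m².
Resultant F = γ·h_c·A = 10.05525 × 7.09929 × 0.975 = 69.6005 kN.

F ≈ 69.6 kN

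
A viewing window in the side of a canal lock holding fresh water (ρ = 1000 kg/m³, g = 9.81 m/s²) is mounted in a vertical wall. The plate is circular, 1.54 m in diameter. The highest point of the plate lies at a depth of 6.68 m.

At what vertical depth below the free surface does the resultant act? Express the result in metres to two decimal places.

γ = ρg = 1000 × 9.81 = 9810 N/m³ = 9.81 kN/m³.
The centroid is at the centre, 0.77 m below the top of the plate, so the centroid depth is h_c = 6.68 + 0.77 = 7.45 m.
A = π(0.77)² = 1.86265 m².
Resultant F = γ·h_c·A = 9.81 × 7.45 × 1.86265 = 136.131 kN.
I_c = πr⁴/4 = π × 0.77⁴/4 = 0.276091 m⁴.
Centre of pressure: y_p = y_c + I_c/(y_c·A) = 7.45 + 0.276091/(7.45 × 1.86265) = 7.45 + 0.019896 = 7.4699 m along the plane.

h_p = 7.47 m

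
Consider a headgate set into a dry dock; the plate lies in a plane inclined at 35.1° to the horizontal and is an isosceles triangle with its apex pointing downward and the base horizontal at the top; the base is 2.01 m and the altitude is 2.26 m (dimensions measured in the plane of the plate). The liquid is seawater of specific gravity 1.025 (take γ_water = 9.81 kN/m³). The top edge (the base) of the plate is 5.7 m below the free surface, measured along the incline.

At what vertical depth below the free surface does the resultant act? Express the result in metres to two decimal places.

h_p = 3.74 m

γ = 1.025 × 9.81 = 10.05525 kN/m³.
Let θ = 35.1° be the plate's angle to the horizontal; measure y along the incline from where the plane meets the free surface. Vertical depth h = y·sinθ with sinθ = 0.575005.
With the apex down, the centroid sits h/3 = 2.26/3 = 0.753333 m below the base (the top edge), so y_c = 5.7 + 0.753333 = 6.45333 m and h_c = 6.45333 × 0.575005 = 3.7107 m.
A = ½ × 2.01 × 2.26 = 2.2713 m².
Resultant F = γ·h_c·A = 10.05525 × 3.7107 × 2.2713 = 84.7468 kN.
I_c = b·h³/36 = 2.01 × 2.26³/36 = 0.644494 m⁴.
Centre of pressure: y_p = y_c + I_c/(y_c·A) = 6.45333 + 0.644494/(6.45333 × 2.2713) = 6.45333 + 0.0439704 = 6.4973 m along the plane.
Vertically, h_p = y_p·sinθ = 6.4973 × 0.575005 = 3.73598 m.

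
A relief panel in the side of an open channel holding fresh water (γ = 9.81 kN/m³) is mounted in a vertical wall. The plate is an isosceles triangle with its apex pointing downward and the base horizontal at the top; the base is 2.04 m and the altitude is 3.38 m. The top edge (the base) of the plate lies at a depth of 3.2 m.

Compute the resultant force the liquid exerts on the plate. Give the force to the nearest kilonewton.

F ≈ 146 kN

γ = 9.81 kN/m³.
With the apex down, the centroid sits h/3 = 3.38/3 = 1.12667 m below the base (the top edge), so the centroid depth is h_c = 3.2 + 1.12667 = 4.32667 m.
A = ½ × 2.04 × 3.38 = 3.4476 m².
Resultant F = γ·h_c·A = 9.81 × 4.32667 × 3.4476 = 146.332 kN.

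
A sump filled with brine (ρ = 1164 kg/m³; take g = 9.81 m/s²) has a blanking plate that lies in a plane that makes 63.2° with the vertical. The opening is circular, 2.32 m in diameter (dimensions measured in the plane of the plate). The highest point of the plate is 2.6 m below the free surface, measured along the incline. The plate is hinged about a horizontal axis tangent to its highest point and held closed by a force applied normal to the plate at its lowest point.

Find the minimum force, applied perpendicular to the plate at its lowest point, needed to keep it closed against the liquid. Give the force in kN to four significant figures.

P ≈ 44.07 kN

γ = ρg = 1164 × 9.81 / 1000 = 11.41884 kN/m³.
The plate makes 63.2° with the vertical, i.e. θ = 90° − 63.2° = 26.8° to the horizontal. Measuring y along the incline from the free-surface line, vertical depth h = y·sinθ with sinθ = 0.450878.
The centroid is at the centre, 1.16 m below the top of the plate, so y_c = 2.6 + 1.16 = 3.76 m and h_c = 3.76 × 0.450878 = 1.6953 m.
A = π(1.16)² = 4.22733 m².
Resultant F = γ·h_c·A = 11.41884 × 1.6953 × 4.22733 = 81.8342 kN.
I_c = πr⁴/4 = π × 1.16⁴/4 = 1.42207 m⁴.
Centre of pressure: y_p = y_c + I_c/(y_c·A) = 3.76 + 1.42207/(3.76 × 4.22733) = 3.76 + 0.0894678 = 3.84947 m along the plane.
The resultant acts 1.16 + 0.0894678 = 1.24947 m (along the plate) below the hinge at the top edge, so the moment about the hinge is M = F × 1.24947 = 81.8342 × 1.24947 = 102.249 kN·m.
A normal force at the bottom, 2.32 m from the hinge, must supply this moment: P = 102.249/2.32 = 44.0728 kN.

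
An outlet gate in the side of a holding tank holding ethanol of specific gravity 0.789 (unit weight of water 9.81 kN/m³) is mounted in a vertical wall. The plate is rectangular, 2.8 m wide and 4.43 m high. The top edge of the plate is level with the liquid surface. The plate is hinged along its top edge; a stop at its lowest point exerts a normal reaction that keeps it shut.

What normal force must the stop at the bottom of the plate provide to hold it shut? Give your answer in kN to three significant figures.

P ≈ 142 kN

γ = 0.789 × 9.81 = 7.74009 kN/m³.
The centroid lies 4.43/2 = 2.215 m below the top edge, so the centroid depth is h_c = 2.215 m.
A = 2.8 × 4.43 = 12.404 m².
Resultant F = γ·h_c·A = 7.74009 × 2.215 × 12.404 = 212.658 kN.
I_c = b·h³/12 = 2.8 × 4.43³/12 = 20.2856 m⁴.
Centre of pressure: y_p = y_c + I_c/(y_c·A) = 2.215 + 20.2856/(2.215 × 12.404) = 2.215 + 0.738333 = 2.95333 m along the plane.
The resultant acts 2.215 + 0.738333 = 2.95333 m (along the plate) below the hinge at the top edge, so the moment about the hinge is M = F × 2.95333 = 212.658 × 2.95333 = 628.049 kN·m.
A normal force at the bottom, 4.43 m from the hinge, must supply this moment: P = 628.049/4.43 = 141.772 kN.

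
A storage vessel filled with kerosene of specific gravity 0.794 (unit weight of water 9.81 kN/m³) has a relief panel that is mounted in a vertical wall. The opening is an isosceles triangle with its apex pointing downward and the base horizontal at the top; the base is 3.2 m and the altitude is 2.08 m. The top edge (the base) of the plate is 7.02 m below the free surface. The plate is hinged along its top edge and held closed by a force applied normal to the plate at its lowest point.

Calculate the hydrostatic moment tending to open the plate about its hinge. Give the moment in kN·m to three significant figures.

γ = 0.794 × 9.81 = 7.78914 kN/m³.
With the apex down, the centroid sits h/3 = 2.08/3 = 0.693333 m below the base (the top edge), so the centroid depth is h_c = 7.02 + 0.693333 = 7.71333 m.
A = ½ × 3.2 × 2.08 = 3.328 m².
Resultant F = γ·h_c·A = 7.78914 × 7.71333 × 3.328 = 199.947 kN.
I_c = b·h³/36 = 3.2 × 2.08³/36 = 0.799903 m⁴.
Centre of pressure: y_p = y_c + I_c/(y_c·A) = 7.71333 + 0.799903/(7.71333 × 3.328) = 7.71333 + 0.0311611 = 7.74449 m along the plane.
The resultant acts 0.693333 + 0.0311611 = 0.724494 m (along the plate) below the hinge at the top edge, so the moment about the hinge is M = F × 0.724494 = 199.947 × 0.724494 = 144.86 kN·m.

M ≈ 145 kN·m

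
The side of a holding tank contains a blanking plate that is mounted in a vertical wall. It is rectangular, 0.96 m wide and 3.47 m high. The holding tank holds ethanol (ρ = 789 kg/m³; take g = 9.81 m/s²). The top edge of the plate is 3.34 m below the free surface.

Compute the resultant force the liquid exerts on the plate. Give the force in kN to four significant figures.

F ≈ 130.9 kN

γ = ρg = 789 × 9.81 / 1000 = 7.74009 kN/m³.
The centroid lies 3.47/2 = 1.735 m below the top edge, so the centroid depth is h_c = 3.34 + 1.735 = 5.075 m.
A = 0.96 × 3.47 = 3.3312 m².
Resultant F = γ·h_c·A = 7.74009 × 5.075 × 3.3312 = 130.853 kN.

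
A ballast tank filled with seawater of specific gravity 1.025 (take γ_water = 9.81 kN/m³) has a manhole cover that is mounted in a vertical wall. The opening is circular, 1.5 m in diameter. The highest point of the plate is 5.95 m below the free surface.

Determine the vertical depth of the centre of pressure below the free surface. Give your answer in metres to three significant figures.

h_p = 6.72 m

γ = 1.025 × 9.81 = 10.05525 kN/m³.
The centroid is at the centre, 0.75 m below the top of the plate, so the centroid depth is h_c = 5.95 + 0.75 = 6.7 m.
A = π(0.75)² = 1.76715 m².
Resultant F = γ·h_c·A = 10.05525 × 6.7 × 1.76715 = 119.053 kN.
I_c = πr⁴/4 = π × 0.75⁴/4 = 0.248505 m⁴.
Centre of pressure: y_p = y_c + I_c/(y_c·A) = 6.7 + 0.248505/(6.7 × 1.76715) = 6.7 + 0.0209888 = 6.72099 m along the plane.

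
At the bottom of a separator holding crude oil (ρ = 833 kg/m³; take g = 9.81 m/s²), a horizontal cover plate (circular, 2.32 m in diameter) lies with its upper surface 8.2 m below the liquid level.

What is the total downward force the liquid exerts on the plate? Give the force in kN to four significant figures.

F ≈ 283.3 kN

γ = ρg = 833 × 9.81 / 1000 = 8.17173 kN/m³.
The plate is horizontal, so pressure is uniform at p = γ·h = 8.17173 × 8.2 = 67.0082 kN/m².
A = π(1.16)² = 4.22733 m².
F = p·A = 67.0082 × 4.22733 = 283.266 kN.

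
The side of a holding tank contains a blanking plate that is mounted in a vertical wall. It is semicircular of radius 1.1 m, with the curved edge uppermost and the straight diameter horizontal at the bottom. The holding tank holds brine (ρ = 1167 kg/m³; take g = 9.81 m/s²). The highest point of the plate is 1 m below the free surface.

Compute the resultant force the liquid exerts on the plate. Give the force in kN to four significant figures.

γ = ρg = 1167 × 9.81 / 1000 = 11.44827 kN/m³.
The centroid lies 4r/(3π) = 0.466854 m above the diameter, so r − 4r/(3π) = 1.1 − 0.466854 = 0.633146 m below the topmost point, so the centroid depth is h_c = 1 + 0.633146 = 1.63315 m.
A = πr²/2 = π × 1.1²/2 = 1.90066 m².
Resultant F = γ·h_c·A = 11.44827 × 1.63315 × 1.90066 = 35.5361 kN.

F ≈ 35.54 kN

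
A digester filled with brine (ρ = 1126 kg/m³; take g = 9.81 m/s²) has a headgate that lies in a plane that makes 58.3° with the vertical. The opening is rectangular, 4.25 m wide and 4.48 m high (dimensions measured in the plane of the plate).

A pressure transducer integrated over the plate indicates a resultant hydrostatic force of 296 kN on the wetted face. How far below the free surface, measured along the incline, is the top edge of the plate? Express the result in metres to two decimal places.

y_top ≈ 0.44 m

γ = ρg = 1126 × 9.81 / 1000 = 11.04606 kN/m³.
A = 4.25 × 4.48 = 19.04 m².
From F = γ·h_c·A, the centroid depth is h_c = 296/(11.04606 × 19.04) = 1.4074 m.
The plate makes 58.3° with the vertical, i.e. θ = 90° − 58.3° = 31.7° to the horizontal. Measuring y along the incline from the free-surface line, vertical depth h = y·sinθ with sinθ = 0.525472.
Along the incline, y_c = h_c/sinθ = 1.4074/0.525472 = 2.67835 m.
The centroid lies 4.48/2 = 2.24 m below the top edge, so the top edge sits at y_top = 2.67835 − 2.24 = 0.43835 m along the incline.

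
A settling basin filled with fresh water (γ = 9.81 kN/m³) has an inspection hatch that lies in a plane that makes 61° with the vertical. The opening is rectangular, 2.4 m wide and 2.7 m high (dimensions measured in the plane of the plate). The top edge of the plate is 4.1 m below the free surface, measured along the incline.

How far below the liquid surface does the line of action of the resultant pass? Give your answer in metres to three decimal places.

γ = 9.81 kN/m³.
The plate makes 61° with the vertical, i.e. θ = 90° − 61° = 29° to the horizontal. Measuring y along the incline from the free-surface line, vertical depth h = y·sinθ with sinθ = 0.484810.
The centroid lies 2.7/2 = 1.35 m below the top edge, so y_c = 4.1 + 1.35 = 5.45 m and h_c = 5.45 × 0.484810 = 2.64221 m.
A = 2.4 × 2.7 = 6.48 m².
Resultant F = γ·h_c·A = 9.81 × 2.64221 × 6.48 = 167.962 kN.
I_c = b·h³/12 = 2.4 × 2.7³/12 = 3.9366 m⁴.
Centre of pressure: y_p = y_c + I_c/(y_c·A) = 5.45 + 3.9366/(5.45 × 6.48) = 5.45 + 0.111468 = 5.56147 m along the plane.
Vertically, h_p = y_p·sinθ = 5.56147 × 0.484810 = 2.69626 m.

h_p = 2.696 m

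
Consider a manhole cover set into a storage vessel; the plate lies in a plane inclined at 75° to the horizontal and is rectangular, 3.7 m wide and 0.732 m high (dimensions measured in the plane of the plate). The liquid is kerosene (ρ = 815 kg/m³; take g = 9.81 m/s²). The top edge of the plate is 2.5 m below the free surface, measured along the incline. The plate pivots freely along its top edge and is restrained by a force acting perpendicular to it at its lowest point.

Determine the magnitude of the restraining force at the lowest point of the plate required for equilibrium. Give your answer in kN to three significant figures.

P ≈ 31.2 kN

γ = ρg = 815 × 9.81 / 1000 = 7.99515 kN/m³.
Let θ = 75° be the plate's angle to the horizontal; measure y along the incline from where the plane meets the free surface. Vertical depth h = y·sinθ with sinθ = 0.965926.
The centroid lies 0.732/2 = 0.366 m below the top edge, so y_c = 2.5 + 0.366 = 2.866 m and h_c = 2.866 × 0.965926 = 2.76834 m.
A = 3.7 × 0.732 = 2.7084 m².
Resultant F = γ·h_c·A = 7.99515 × 2.76834 × 2.7084 = 59.9458 kN.
I_c = b·h³/12 = 3.7 × 0.732³/12 = 0.120935 m⁴.
Centre of pressure: y_p = y_c + I_c/(y_c·A) = 2.866 + 0.120935/(2.866 × 2.7084) = 2.866 + 0.0155798 = 2.88158 m along the plane.
The resultant acts 0.366 + 0.0155798 = 0.38158 m (along the plate) below the hinge at the top edge, so the moment about the hinge is M = F × 0.38158 = 59.9458 × 0.38158 = 22.8741 kN·m.
A normal force at the bottom, 0.732 m from the hinge, must supply this moment: P = 22.8741/0.732 = 31.2488 kN.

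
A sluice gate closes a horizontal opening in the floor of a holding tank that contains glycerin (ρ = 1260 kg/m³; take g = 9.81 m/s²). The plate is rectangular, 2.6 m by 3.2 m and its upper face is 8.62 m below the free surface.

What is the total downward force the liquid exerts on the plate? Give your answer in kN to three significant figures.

γ = ρg = 1260 × 9.81 / 1000 = 12.3606 kN/m³.
The plate is horizontal, so pressure is uniform at p = γ·h = 12.3606 × 8.62 = 106.548 kN/m².
A = 2.6 × 3.2 = 8.32 m².
F = p·A = 106.548 × 8.32 = 886.479 kN.

F ≈ 886 kN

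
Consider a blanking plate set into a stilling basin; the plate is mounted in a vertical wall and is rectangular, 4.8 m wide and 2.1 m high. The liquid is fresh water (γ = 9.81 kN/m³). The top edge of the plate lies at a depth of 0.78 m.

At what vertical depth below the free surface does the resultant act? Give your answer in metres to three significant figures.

h_p = 2.03 m

γ = 9.81 kN/m³.
The centroid lies 2.1/2 = 1.05 m below the top edge, so the centroid depth is h_c = 0.78 + 1.05 = 1.83 m.
A = 4.8 × 2.1 = 10.08 m².
Resultant F = γ·h_c·A = 9.81 × 1.83 × 10.08 = 180.959 kN.
I_c = b·h³/12 = 4.8 × 2.1³/12 = 3.7044 m⁴.
Centre of pressure: y_p = y_c + I_c/(y_c·A) = 1.83 + 3.7044/(1.83 × 10.08) = 1.83 + 0.20082 = 2.03082 m along the plane.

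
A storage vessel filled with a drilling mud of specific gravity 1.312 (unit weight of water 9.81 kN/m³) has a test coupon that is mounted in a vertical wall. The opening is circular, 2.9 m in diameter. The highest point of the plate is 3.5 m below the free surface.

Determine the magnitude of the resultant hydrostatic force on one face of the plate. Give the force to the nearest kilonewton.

F ≈ 421 kN

γ = 1.312 × 9.81 = 12.87072 kN/m³.
The centroid is at the centre, 1.45 m below the top of the plate, so the centroid depth is h_c = 3.5 + 1.45 = 4.95 m.
A = π(1.45)² = 6.6052 m².
Resultant F = γ·h_c·A = 12.87072 × 4.95 × 6.6052 = 420.818 kN.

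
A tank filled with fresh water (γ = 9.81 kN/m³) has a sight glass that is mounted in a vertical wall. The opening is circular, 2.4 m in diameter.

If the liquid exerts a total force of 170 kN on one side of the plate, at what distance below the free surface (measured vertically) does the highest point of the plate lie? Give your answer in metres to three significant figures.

d_top ≈ 2.63 m

γ = 9.81 kN/m³.
A = π(1.2)² = 4.52389 m².
From F = γ·h_c·A, the centroid depth is h_c = 170/(9.81 × 4.52389) = 3.83061 m.
The centroid is at the centre, 1.2 m below the top of the plate, so the highest point sits at h_top = 3.83061 − 1.2 = 2.63061 m below the surface.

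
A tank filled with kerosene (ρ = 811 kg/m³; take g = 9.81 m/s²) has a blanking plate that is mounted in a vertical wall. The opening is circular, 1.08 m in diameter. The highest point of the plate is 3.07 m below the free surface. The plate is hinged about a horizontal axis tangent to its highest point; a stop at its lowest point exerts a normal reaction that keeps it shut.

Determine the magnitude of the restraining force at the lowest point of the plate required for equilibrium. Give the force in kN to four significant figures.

P ≈ 13.65 kN

γ = ρg = 811 × 9.81 / 1000 = 7.95591 kN/m³.
The centroid is at the centre, 0.54 m below the top of the plate, so the centroid depth is h_c = 3.07 + 0.54 = 3.61 m.
A = π(0.54)² = 0.916088 m².
Resultant F = γ·h_c·A = 7.95591 × 3.61 × 0.916088 = 26.3108 kN.
I_c = πr⁴/4 = π × 0.54⁴/4 = 0.0667828 m⁴.
Centre of pressure: y_p = y_c + I_c/(y_c·A) = 3.61 + 0.0667828/(3.61 × 0.916088) = 3.61 + 0.0201939 = 3.63019 m along the plane.
The resultant acts 0.54 + 0.0201939 = 0.560194 m (along the plate) below the hinge at the top edge, so the moment about the hinge is M = F × 0.560194 = 26.3108 × 0.560194 = 14.7392 kN·m.
A normal force at the bottom, 1.08 m from the hinge, must supply this moment: P = 14.7392/1.08 = 13.6474 kN.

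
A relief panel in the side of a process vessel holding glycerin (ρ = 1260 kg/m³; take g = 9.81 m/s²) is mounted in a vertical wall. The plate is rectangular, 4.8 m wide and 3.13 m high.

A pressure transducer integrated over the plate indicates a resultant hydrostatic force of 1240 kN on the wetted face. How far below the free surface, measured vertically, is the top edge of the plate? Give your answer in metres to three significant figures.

d_top ≈ 5.11 m

γ = ρg = 1260 × 9.81 / 1000 = 12.3606 kN/m³.
A = 4.8 × 3.13 = 15.024 m².
From F = γ·h_c·A, the centroid depth is h_c = 1240/(12.3606 × 15.024) = 6.67723 m.
The centroid lies 3.13/2 = 1.565 m below the top edge, so the top edge sits at h_top = 6.67723 − 1.565 = 5.11223 m below the surface.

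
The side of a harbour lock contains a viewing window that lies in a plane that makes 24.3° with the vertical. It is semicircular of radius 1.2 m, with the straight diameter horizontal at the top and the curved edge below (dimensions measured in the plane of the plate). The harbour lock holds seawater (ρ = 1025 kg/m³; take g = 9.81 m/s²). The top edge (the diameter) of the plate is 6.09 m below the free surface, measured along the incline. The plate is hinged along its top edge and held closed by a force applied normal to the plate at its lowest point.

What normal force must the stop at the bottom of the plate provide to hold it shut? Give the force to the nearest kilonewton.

P ≈ 60 kN

γ = ρg = 1025 × 9.81 / 1000 = 10.05525 kN/m³.
The plate makes 24.3° with the vertical, i.e. θ = 90° − 24.3° = 65.7° to the horizontal. Measuring y along the incline from the free-surface line, vertical depth h = y·sinθ with sinθ = 0.911403.
The centroid of a semicircle lies 4r/(3π) = 0.509296 m from the diameter, here below the top edge, so y_c = 6.09 + 0.509296 = 6.5993 m and h_c = 6.5993 × 0.911403 = 6.01462 m.
A = πr²/2 = π × 1.2²/2 = 2.26195 m².
Resultant F = γ·h_c·A = 10.05525 × 6.01462 × 2.26195 = 136.799 kN.
I_c = (π/8 − 8/(9π))·r⁴ = 0.109757 × 1.2⁴ = 0.227592 m⁴.
Centre of pressure: y_p = y_c + I_c/(y_c·A) = 6.5993 + 0.227592/(6.5993 × 2.26195) = 6.5993 + 0.0152467 = 6.61455 m along the plane.
The resultant acts 0.509296 + 0.0152467 = 0.524543 m (along the plate) below the hinge at the top edge, so the moment about the hinge is M = F × 0.524543 = 136.799 × 0.524543 = 71.757 kN·m.
A normal force at the bottom, 1.2 m from the hinge, must supply this moment: P = 71.757/1.2 = 59.7975 kN.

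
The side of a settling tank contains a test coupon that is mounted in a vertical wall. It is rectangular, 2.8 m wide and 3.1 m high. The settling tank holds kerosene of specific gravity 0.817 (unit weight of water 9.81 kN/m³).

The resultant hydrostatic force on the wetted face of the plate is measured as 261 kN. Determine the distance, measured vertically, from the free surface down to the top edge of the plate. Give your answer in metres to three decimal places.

d_top ≈ 2.202 m

γ = 0.817 × 9.81 = 8.01477 kN/m³.
A = 2.8 × 3.1 = 8.68 m².
From F = γ·h_c·A, the centroid depth is h_c = 261/(8.01477 × 8.68) = 3.75171 m.
The centroid lies 3.1/2 = 1.55 m below the top edge, so the top edge sits at h_top = 3.75171 − 1.55 = 2.20171 m below the surface.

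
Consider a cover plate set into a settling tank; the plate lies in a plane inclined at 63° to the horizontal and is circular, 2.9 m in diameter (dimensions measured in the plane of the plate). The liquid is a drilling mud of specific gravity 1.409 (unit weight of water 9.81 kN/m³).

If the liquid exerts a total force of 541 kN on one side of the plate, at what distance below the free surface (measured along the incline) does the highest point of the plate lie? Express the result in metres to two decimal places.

y_top ≈ 5.20 m

γ = 1.409 × 9.81 = 13.82229 kN/m³.
A = π(1.45)² = 6.6052 m².
From F = γ·h_c·A, the centroid depth is h_c = 541/(13.82229 × 6.6052) = 5.92559 m.
Let θ = 63° be the plate's angle to the horizontal; measure y along the incline from where the plane meets the free surface. Vertical depth h = y·sinθ with sinθ = 0.891007.
Along the incline, y_c = h_c/sinθ = 5.92559/0.891007 = 6.65044 m.
The centroid is at the centre, 1.45 m below the top of the plate, so the highest point sits at y_top = 6.65044 − 1.45 = 5.20044 m along the incline.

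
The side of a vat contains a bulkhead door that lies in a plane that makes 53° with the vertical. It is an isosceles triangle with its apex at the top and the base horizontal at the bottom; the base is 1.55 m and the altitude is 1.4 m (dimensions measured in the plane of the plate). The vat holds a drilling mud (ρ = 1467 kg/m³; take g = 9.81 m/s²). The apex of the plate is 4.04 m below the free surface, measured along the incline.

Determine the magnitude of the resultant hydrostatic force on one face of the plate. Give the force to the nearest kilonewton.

γ = ρg = 1467 × 9.81 / 1000 = 14.39127 kN/m³.
The plate makes 53° with the vertical, i.e. θ = 90° − 53° = 37° to the horizontal. Measuring y along the incline from the free-surface line, vertical depth h = y·sinθ with sinθ = 0.601815.
With the apex up, the centroid sits 2h/3 = 2 × 1.4/3 = 0.933333 m below the apex, so y_c = 4.04 + 0.933333 = 4.97333 m and h_c = 4.97333 × 0.601815 = 2.99302 m.
A = ½ × 1.55 × 1.4 = 1.085 m².
Resultant F = γ·h_c·A = 14.39127 × 2.99302 × 1.085 = 46.7346 kN.

F ≈ 47 kN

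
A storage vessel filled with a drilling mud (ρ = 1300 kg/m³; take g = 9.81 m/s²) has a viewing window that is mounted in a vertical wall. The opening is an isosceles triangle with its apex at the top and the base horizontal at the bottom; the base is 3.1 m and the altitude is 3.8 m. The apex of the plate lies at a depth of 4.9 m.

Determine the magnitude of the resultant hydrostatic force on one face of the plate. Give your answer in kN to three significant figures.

γ = ρg = 1300 × 9.81 / 1000 = 12.753 kN/m³.
With the apex up, the centroid sits 2h/3 = 2 × 3.8/3 = 2.53333 m below the apex, so the centroid depth is h_c = 4.9 + 2.53333 = 7.43333 m.
A = ½ × 3.1 × 3.8 = 5.89 m².
Resultant F = γ·h_c·A = 12.753 × 7.43333 × 5.89 = 558.356 kN.

F ≈ 558 kN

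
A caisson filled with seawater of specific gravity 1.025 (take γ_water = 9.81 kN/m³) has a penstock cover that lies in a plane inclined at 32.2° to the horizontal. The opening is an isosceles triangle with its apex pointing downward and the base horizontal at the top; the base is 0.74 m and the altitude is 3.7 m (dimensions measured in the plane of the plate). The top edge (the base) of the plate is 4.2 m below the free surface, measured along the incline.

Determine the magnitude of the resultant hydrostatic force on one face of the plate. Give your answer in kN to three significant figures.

F ≈ 39.9 kN

γ = 1.025 × 9.81 = 10.05525 kN/m³.
Let θ = 32.2° be the plate's angle to the horizontal; measure y along the incline from where the plane meets the free surface. Vertical depth h = y·sinθ with sinθ = 0.532876.
With the apex down, the centroid sits h/3 = 3.7/3 = 1.23333 m below the base (the top edge), so y_c = 4.2 + 1.23333 = 5.43333 m and h_c = 5.43333 × 0.532876 = 2.89529 m.
A = ½ × 0.74 × 3.7 = 1.369 m².
Resultant F = γ·h_c·A = 10.05525 × 2.89529 × 1.369 = 39.8555 kN.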